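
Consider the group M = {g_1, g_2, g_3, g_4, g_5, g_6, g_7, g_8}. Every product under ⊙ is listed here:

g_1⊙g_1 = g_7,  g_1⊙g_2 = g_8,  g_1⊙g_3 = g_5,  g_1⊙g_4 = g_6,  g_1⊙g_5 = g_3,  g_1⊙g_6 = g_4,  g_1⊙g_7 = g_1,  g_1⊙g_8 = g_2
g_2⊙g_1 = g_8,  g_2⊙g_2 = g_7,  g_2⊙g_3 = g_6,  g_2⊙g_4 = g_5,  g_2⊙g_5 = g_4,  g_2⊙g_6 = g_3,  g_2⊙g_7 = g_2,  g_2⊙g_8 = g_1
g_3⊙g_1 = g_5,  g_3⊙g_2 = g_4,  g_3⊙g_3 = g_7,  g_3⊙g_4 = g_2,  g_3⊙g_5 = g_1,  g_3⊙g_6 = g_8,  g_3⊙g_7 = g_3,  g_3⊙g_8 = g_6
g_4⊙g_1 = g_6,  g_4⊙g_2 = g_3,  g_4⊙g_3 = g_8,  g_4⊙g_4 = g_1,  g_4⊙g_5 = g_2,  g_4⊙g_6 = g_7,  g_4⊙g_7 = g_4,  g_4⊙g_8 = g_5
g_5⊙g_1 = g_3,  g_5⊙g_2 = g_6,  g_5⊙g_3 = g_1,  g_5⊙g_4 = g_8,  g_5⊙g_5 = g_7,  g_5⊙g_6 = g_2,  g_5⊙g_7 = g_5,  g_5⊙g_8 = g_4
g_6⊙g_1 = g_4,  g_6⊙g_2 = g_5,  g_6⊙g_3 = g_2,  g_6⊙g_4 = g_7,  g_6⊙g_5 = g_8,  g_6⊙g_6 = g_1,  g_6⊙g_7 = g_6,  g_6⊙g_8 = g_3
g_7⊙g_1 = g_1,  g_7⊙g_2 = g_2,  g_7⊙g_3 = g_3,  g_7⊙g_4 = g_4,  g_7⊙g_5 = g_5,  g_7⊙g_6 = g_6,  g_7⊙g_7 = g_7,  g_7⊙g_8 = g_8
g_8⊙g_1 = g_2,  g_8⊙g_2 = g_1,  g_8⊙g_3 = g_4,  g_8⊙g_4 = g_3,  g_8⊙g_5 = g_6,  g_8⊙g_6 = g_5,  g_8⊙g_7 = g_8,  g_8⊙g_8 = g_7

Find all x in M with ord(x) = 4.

{g_4, g_6}

Identity is g_7. Compute the order of each non-identity element by repeated multiplication:
  g_1: g_1 → g_7  (order 2)
  g_2: g_2 → g_7  (order 2)
  g_3: g_3 → g_7  (order 2)
  g_4: g_4 → g_1 → g_6 → g_7  (order 4)
  g_5: g_5 → g_7  (order 2)
  g_6: g_6 → g_1 → g_4 → g_7  (order 4)
  g_8: g_8 → g_7  (order 2)
Elements of order 4: {g_4, g_6}.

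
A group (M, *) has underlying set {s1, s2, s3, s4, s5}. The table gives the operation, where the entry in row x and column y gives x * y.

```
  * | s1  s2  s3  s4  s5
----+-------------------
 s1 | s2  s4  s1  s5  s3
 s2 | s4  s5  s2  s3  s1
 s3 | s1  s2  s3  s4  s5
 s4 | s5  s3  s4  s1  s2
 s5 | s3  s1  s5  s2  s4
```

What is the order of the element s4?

The identity element is s3 (its row matches the header).
s4^1 = s4
s4^2 = s4 * s4 = s1
s4^3 = s1 * s4 = s5
s4^4 = s5 * s4 = s2
s4^5 = s2 * s4 = s3
The first power of s4 equal to the identity is s4^5, so ord(s4) = 5.
(Structurally, M here is isomorphic to the cyclic group Z_5.)

5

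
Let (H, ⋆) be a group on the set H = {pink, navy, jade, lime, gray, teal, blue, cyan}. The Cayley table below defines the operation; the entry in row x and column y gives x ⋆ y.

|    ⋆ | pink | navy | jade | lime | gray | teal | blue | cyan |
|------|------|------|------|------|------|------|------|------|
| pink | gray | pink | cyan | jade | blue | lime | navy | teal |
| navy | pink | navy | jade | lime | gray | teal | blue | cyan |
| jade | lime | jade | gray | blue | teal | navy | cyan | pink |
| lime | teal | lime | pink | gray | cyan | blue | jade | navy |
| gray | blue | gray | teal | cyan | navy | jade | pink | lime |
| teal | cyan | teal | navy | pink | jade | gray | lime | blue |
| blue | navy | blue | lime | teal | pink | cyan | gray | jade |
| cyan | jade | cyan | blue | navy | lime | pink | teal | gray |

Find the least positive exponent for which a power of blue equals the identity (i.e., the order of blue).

The identity element is navy (its row matches the header).
blue^1 = blue
blue^2 = blue ⋆ blue = gray
blue^3 = gray ⋆ blue = pink
blue^4 = pink ⋆ blue = navy
The first power of blue equal to the identity is blue^4, so ord(blue) = 4.

4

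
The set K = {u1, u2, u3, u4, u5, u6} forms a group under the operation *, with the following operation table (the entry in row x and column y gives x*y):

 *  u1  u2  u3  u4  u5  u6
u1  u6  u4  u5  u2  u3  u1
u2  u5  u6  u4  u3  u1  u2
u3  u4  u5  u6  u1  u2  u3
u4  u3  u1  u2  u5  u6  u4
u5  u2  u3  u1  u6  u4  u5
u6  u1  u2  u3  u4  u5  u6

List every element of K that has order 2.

Identity is u6. Compute the order of each non-identity element by repeated multiplication:
  u1: u1 → u6  (order 2)
  u2: u2 → u6  (order 2)
  u3: u3 → u6  (order 2)
  u4: u4 → u5 → u6  (order 3)
  u5: u5 → u4 → u6  (order 3)
Elements of order 2: {u1, u2, u3}.

{u1, u2, u3}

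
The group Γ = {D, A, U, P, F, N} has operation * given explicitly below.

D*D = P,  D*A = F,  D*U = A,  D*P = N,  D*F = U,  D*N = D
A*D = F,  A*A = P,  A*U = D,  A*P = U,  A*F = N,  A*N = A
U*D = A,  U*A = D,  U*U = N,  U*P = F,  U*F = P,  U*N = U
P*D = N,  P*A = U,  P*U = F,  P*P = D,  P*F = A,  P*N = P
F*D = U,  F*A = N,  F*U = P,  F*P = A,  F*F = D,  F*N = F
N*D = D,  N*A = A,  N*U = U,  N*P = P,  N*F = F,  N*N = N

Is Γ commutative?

Check whether the table is symmetric across its main diagonal.
Every entry (row x, col y) equals the entry (row y, col x), so Γ is abelian.
(In fact Γ ≅ the cyclic group Z_6.)

Yes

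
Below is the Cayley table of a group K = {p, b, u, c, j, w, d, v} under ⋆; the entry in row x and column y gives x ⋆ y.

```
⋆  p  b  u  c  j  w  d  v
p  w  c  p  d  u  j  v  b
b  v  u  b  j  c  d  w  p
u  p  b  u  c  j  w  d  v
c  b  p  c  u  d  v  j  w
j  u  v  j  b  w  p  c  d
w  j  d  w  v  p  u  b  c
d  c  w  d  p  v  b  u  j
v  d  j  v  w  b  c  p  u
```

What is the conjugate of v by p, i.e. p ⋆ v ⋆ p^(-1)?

The identity is u. In row p, the entry u sits in column j, so p^(-1) = j.
p ⋆ v = b
b ⋆ j = c

c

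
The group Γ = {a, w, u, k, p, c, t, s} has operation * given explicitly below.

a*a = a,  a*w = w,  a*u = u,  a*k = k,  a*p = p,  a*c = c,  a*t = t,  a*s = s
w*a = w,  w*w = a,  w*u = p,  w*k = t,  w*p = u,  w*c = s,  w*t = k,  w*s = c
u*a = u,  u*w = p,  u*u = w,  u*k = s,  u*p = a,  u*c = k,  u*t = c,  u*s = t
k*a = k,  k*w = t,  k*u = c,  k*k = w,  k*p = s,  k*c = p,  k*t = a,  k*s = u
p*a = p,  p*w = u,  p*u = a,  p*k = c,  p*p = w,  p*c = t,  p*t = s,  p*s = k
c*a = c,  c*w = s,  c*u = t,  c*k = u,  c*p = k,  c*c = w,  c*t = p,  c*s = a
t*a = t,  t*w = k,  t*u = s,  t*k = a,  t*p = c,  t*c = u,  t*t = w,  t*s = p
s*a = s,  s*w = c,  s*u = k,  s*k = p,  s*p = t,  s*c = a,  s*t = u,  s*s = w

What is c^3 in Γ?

c^1 = c
c^2 = c*c = w
c^3 = w*c = s

s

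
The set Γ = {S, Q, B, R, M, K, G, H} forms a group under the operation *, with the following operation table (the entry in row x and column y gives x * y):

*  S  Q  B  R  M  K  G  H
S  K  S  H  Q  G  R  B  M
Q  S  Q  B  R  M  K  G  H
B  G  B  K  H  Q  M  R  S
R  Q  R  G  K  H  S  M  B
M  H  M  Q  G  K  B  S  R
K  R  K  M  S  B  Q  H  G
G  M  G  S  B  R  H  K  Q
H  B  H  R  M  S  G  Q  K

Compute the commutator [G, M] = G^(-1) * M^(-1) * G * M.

K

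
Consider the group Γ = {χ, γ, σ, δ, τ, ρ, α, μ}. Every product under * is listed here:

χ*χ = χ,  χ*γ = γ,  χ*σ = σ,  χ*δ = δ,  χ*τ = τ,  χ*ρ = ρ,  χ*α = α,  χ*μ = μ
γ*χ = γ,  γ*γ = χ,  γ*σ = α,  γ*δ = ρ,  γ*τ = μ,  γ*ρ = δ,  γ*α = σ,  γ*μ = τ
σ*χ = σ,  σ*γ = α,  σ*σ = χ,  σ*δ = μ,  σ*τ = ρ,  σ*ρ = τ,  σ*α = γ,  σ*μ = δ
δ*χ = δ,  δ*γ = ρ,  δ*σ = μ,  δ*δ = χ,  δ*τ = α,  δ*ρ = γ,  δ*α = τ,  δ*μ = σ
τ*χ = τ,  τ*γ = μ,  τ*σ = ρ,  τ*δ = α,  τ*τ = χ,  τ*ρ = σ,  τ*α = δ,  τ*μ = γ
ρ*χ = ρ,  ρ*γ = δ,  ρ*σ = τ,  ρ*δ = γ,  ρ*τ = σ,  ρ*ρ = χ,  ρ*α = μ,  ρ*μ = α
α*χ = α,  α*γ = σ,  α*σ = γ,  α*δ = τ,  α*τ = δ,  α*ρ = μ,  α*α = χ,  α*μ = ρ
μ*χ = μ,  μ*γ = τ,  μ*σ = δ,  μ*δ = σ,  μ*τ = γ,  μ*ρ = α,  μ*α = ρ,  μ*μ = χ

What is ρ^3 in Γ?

ρ^1 = ρ
ρ^2 = ρ*ρ = χ
ρ^3 = χ*ρ = ρ

ρ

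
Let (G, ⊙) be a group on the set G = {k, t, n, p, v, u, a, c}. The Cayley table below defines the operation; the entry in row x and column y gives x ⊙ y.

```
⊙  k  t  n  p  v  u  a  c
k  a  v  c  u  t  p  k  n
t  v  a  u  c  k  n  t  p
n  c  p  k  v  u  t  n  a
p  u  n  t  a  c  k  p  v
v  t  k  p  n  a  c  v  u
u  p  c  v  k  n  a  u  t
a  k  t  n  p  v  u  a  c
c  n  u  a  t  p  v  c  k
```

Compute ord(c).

The identity element is a (its row matches the header).
c^1 = c
c^2 = c ⊙ c = k
c^3 = k ⊙ c = n
c^4 = n ⊙ c = a
The first power of c equal to the identity is c^4, so ord(c) = 4.
(Structurally, G here is isomorphic to the dihedral group D_4.)

4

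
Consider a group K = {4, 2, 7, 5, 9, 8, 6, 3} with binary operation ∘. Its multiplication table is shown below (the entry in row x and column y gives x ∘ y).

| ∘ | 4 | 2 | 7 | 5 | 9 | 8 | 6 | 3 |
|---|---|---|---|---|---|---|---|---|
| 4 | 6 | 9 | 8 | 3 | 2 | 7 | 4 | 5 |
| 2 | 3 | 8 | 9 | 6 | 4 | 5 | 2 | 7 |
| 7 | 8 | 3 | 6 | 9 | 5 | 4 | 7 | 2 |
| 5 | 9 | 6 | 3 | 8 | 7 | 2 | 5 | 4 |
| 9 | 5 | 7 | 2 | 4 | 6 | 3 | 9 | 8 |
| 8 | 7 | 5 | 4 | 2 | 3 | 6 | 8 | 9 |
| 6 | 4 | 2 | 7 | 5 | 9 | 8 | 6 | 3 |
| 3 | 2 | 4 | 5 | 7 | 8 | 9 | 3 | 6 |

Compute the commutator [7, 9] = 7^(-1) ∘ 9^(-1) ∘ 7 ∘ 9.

8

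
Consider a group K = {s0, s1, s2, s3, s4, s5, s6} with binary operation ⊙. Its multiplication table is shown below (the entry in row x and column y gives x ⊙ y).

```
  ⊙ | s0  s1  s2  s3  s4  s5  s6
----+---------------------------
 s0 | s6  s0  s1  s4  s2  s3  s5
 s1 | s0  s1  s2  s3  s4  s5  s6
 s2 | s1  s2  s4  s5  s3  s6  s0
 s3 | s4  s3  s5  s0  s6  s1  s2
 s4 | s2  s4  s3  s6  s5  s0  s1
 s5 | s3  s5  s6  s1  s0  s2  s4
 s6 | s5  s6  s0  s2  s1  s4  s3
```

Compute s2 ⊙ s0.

Read row s2, column s0: s2 ⊙ s0 = s1.
(Structurally, K here is isomorphic to the cyclic group Z_7.)

s1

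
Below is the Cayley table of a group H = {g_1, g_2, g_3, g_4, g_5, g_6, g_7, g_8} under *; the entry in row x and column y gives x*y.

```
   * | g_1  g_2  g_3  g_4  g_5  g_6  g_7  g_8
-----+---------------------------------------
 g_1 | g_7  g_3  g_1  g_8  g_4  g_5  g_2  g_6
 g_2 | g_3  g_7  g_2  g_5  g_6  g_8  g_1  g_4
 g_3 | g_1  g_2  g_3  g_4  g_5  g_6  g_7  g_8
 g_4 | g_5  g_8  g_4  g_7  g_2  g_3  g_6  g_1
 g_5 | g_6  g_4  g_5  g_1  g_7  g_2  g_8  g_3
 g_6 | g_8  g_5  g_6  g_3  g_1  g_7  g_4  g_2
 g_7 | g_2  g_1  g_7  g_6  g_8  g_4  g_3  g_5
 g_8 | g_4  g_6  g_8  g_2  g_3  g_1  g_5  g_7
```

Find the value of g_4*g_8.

g_1

Read row g_4, column g_8: g_4*g_8 = g_1.
(Structurally, H here is isomorphic to the quaternion group Q_8.)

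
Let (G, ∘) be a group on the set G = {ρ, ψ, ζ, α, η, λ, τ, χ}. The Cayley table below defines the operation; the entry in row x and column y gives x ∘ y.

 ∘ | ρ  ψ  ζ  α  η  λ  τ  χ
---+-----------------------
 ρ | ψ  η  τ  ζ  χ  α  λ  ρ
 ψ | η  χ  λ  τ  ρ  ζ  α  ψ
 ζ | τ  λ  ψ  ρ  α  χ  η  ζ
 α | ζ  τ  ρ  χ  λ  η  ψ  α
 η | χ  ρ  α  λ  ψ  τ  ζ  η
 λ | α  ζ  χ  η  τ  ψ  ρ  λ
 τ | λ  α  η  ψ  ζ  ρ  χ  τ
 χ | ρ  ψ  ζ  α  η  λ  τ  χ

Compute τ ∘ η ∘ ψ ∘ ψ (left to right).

τ ∘ η = ζ
ζ ∘ ψ = λ
λ ∘ ψ = ζ

ζ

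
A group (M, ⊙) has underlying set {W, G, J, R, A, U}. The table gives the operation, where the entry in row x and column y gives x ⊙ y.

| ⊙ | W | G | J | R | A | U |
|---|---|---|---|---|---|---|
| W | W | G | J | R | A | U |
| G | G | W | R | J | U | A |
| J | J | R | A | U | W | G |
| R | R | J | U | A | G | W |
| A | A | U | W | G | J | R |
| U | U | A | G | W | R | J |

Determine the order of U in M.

6

The identity element is W (its row matches the header).
U^1 = U
U^2 = U ⊙ U = J
U^3 = J ⊙ U = G
U^4 = G ⊙ U = A
U^5 = A ⊙ U = R
U^6 = R ⊙ U = W
The first power of U equal to the identity is U^6, so ord(U) = 6.
(Structurally, M here is isomorphic to the cyclic group Z_6.)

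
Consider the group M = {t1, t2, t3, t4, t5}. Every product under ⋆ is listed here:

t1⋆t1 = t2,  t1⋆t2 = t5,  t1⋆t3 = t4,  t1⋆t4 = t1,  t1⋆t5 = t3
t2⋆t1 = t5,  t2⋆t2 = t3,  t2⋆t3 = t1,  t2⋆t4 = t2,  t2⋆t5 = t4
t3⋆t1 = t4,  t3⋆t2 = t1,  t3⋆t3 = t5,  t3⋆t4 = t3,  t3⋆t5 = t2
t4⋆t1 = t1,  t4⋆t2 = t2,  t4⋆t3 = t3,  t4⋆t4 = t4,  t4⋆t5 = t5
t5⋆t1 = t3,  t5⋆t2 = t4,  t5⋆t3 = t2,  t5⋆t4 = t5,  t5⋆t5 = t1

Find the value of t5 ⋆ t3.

Read row t5, column t3: t5 ⋆ t3 = t2.

t2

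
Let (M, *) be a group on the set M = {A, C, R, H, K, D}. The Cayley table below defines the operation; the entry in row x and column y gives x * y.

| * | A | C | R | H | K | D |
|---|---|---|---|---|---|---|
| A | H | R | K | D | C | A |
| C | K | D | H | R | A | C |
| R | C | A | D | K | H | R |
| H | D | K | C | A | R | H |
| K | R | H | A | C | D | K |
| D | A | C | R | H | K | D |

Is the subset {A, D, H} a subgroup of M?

{A, D, H} contains the identity D.
Checking products: every product of two elements of {A, D, H} (read from the table) lies in {A, D, H}, so the set is closed.
In a finite group, a nonempty closed subset is a subgroup. So {A, D, H} ≤ M.
(Structurally, M here is isomorphic to the symmetric group S_3.)

Yes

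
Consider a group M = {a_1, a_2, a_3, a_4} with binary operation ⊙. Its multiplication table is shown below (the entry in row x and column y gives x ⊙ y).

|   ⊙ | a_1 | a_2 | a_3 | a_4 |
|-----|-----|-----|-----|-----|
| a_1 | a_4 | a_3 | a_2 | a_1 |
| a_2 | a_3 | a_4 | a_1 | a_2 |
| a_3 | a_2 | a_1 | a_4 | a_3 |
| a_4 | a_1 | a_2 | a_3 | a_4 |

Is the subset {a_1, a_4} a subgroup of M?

Yes

{a_1, a_4} contains the identity a_4.
Checking products: every product of two elements of {a_1, a_4} (read from the table) lies in {a_1, a_4}, so the set is closed.
In a finite group, a nonempty closed subset is a subgroup. So {a_1, a_4} ≤ M.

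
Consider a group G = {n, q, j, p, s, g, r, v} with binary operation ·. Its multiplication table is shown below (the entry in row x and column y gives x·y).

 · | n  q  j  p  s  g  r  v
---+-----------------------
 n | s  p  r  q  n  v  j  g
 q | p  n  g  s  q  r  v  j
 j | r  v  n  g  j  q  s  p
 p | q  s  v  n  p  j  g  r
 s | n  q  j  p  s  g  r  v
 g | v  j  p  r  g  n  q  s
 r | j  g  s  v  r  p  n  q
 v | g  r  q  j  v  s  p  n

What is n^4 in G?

n^1 = n
n^2 = n·n = s
n^3 = s·n = n
n^4 = n·n = s

s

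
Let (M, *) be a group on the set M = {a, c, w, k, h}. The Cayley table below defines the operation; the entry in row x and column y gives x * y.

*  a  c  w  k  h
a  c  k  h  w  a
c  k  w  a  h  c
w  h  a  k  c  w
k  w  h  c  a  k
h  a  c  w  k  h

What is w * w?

k

Read row w, column w: w * w = k.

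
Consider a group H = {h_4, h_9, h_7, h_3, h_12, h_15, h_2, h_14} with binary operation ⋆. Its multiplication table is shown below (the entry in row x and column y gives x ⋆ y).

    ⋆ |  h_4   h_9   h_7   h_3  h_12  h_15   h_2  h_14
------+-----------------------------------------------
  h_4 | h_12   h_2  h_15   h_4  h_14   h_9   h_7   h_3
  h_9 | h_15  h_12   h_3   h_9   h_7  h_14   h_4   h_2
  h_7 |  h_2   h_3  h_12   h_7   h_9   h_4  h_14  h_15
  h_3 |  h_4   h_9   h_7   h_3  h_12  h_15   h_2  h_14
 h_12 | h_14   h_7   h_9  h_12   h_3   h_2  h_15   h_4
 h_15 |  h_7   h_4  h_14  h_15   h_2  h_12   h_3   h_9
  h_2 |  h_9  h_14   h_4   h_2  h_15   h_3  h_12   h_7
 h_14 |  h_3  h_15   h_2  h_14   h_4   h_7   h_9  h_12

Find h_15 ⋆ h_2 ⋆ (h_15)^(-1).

The identity is h_3. In row h_15, the entry h_3 sits in column h_2, so h_15^(-1) = h_2.
h_15 ⋆ h_2 = h_3
h_3 ⋆ h_2 = h_2

h_2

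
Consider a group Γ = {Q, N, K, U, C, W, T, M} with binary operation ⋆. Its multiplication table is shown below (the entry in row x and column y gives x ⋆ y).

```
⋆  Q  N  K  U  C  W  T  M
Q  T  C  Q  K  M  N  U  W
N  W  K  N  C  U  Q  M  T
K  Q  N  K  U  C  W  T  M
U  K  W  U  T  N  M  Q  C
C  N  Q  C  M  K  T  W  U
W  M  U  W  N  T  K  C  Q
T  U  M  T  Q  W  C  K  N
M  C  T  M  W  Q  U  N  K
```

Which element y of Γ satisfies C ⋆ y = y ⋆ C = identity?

First locate the identity: row K matches the header, so K is the identity.
Scan row C for K: C ⋆ C = K. Hence C^(-1) = C.

C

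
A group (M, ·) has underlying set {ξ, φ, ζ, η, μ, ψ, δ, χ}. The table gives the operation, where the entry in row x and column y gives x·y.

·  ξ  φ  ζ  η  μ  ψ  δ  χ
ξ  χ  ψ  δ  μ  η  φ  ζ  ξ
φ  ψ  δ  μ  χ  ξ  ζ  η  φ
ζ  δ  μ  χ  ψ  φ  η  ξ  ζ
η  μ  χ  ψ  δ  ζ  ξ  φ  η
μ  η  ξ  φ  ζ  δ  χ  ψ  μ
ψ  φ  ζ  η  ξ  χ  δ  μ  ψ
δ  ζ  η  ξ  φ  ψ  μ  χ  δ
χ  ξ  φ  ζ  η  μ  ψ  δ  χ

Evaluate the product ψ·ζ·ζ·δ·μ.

δ

ψ·ζ = η
η·ζ = ψ
ψ·δ = μ
μ·μ = δ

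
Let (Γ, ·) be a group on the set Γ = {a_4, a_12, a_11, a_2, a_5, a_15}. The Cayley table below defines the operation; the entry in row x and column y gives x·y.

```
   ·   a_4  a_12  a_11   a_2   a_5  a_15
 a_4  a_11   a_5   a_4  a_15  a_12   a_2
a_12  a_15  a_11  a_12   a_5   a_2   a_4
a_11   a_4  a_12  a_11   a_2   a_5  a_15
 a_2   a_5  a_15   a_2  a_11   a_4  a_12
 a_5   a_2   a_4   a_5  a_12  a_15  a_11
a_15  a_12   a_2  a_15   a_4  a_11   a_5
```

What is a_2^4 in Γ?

a_2^1 = a_2
a_2^2 = a_2·a_2 = a_11
a_2^3 = a_11·a_2 = a_2
a_2^4 = a_2·a_2 = a_11
(Structurally, Γ here is isomorphic to the symmetric group S_3.)

a_11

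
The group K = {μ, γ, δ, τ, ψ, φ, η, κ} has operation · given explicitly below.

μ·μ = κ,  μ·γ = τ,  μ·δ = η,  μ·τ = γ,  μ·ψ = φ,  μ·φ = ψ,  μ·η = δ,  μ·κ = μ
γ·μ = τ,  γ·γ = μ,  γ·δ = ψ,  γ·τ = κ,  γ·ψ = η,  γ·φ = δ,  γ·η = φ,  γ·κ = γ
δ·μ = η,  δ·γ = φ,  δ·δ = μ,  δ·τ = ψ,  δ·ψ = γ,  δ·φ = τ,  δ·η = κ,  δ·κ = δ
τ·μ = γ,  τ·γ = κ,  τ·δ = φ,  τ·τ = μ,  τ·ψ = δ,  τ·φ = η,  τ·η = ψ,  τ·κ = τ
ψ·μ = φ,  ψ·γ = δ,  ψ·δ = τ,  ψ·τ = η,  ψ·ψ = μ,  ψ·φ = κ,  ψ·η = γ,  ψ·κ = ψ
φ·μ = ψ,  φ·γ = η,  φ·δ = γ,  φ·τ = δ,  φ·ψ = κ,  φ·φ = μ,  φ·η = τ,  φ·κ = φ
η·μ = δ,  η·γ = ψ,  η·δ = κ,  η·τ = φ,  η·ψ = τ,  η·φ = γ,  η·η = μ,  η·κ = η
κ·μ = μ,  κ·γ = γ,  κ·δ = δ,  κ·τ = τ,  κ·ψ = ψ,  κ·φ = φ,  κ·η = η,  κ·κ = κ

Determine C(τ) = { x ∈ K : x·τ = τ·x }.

{γ, κ, μ, τ}

Compare row τ with column τ entry by entry.
γ·τ = κ = τ·γ, so γ commutes with τ.
δ·τ = ψ but τ·δ = φ, so δ does not.
Collecting the elements that commute with τ: C(τ) = {γ, κ, μ, τ}.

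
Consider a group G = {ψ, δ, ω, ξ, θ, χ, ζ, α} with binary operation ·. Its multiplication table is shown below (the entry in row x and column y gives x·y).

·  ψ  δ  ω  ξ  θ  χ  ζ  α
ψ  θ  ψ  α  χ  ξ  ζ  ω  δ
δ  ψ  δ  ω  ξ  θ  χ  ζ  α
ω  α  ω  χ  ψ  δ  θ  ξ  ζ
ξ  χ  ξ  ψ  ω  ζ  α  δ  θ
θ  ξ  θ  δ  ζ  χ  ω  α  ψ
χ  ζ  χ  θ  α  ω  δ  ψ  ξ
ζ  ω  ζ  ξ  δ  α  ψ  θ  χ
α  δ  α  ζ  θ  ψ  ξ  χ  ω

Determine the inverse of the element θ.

First locate the identity: row δ matches the header, so δ is the identity.
Scan row θ for δ: θ·ω = δ. Hence θ^(-1) = ω.
(Structurally, G here is isomorphic to the cyclic group Z_8.)

ω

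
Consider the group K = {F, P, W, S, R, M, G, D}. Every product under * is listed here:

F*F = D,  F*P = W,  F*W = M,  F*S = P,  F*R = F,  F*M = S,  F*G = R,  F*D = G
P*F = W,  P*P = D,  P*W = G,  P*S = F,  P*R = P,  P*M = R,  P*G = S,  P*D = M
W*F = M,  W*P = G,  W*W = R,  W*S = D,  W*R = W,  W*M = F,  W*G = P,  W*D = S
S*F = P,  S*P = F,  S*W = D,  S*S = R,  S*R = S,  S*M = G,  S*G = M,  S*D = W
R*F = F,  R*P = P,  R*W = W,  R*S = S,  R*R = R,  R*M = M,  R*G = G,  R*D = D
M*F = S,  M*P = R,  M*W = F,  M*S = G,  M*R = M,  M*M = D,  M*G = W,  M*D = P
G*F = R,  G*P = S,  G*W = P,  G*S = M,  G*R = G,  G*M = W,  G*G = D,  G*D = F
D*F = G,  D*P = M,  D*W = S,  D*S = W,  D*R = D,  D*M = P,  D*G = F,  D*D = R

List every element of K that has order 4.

{F, G, M, P}

Identity is R. Compute the order of each non-identity element by repeated multiplication:
  F: F → D → G → R  (order 4)
  P: P → D → M → R  (order 4)
  W: W → R  (order 2)
  S: S → R  (order 2)
  M: M → D → P → R  (order 4)
  G: G → D → F → R  (order 4)
  D: D → R  (order 2)
Elements of order 4: {F, G, M, P}.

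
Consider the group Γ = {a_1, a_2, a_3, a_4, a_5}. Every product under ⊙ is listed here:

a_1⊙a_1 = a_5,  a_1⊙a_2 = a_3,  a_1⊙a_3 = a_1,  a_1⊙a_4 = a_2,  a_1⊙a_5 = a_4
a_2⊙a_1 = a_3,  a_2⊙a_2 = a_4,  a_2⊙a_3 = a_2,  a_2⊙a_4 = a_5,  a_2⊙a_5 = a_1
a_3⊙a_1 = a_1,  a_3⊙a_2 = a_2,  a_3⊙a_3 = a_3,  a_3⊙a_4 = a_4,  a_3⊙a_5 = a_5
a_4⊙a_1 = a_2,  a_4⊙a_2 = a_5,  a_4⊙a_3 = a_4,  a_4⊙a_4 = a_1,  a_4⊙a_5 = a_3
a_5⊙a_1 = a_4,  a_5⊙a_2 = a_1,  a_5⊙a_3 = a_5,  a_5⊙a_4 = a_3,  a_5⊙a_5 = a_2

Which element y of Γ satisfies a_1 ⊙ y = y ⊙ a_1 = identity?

a_2

First locate the identity: row a_3 matches the header, so a_3 is the identity.
Scan row a_1 for a_3: a_1 ⊙ a_2 = a_3. Hence a_1^(-1) = a_2.
(Structurally, Γ here is isomorphic to the cyclic group Z_5.)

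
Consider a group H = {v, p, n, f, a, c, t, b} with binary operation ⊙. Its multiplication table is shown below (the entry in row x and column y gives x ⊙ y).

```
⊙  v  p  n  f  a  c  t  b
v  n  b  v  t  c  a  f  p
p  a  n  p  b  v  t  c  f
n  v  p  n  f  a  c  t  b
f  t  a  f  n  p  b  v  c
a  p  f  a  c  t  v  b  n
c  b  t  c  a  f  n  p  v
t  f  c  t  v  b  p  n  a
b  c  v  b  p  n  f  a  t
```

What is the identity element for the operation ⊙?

n

The identity e satisfies e ⊙ x = x for all x, so its row in the table reproduces the column headers.
Row n reads: v, p, n, f, a, c, t, b — exactly the header order. So n is the identity.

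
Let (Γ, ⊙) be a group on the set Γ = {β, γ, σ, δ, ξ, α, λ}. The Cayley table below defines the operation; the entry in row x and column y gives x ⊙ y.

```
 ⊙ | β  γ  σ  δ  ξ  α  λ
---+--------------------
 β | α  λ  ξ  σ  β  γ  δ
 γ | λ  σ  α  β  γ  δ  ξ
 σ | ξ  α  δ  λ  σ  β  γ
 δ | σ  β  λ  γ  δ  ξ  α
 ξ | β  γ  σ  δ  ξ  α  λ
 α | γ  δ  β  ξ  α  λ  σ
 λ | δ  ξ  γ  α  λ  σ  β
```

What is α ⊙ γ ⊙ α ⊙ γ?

α ⊙ γ = δ
δ ⊙ α = ξ
ξ ⊙ γ = γ

γ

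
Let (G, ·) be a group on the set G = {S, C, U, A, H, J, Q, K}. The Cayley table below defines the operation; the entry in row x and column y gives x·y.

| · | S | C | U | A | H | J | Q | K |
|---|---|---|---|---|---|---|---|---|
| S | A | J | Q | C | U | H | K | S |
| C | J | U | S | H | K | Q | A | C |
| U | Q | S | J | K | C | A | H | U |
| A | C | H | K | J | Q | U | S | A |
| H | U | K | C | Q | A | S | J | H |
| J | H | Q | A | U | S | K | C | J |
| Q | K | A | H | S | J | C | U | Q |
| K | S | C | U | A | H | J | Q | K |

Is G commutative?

Check whether the table is symmetric across its main diagonal.
Every entry (row x, col y) equals the entry (row y, col x), so G is abelian.
(In fact G ≅ the cyclic group Z_8.)

Yes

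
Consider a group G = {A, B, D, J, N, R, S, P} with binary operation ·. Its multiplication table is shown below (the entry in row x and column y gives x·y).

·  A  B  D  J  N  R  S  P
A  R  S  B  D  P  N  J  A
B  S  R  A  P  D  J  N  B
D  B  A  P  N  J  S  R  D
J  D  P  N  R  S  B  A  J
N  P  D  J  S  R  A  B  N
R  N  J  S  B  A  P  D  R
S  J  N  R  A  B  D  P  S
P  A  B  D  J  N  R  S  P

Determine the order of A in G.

The identity element is P (its row matches the header).
A^1 = A
A^2 = A·A = R
A^3 = R·A = N
A^4 = N·A = P
The first power of A equal to the identity is A^4, so ord(A) = 4.

4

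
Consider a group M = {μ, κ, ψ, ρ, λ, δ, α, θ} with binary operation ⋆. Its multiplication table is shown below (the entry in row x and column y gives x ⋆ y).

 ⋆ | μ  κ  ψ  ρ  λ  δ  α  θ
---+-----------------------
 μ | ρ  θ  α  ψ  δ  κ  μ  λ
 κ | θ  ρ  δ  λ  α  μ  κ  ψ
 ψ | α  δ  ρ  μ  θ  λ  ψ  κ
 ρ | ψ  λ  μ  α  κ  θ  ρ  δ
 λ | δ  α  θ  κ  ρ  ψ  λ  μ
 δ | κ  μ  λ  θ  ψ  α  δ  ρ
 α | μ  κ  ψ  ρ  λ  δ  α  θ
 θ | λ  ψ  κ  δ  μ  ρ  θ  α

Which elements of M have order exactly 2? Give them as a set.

{δ, θ, ρ}

Identity is α. Compute the order of each non-identity element by repeated multiplication:
  μ: μ → ρ → ψ → α  (order 4)
  κ: κ → ρ → λ → α  (order 4)
  ψ: ψ → ρ → μ → α  (order 4)
  ρ: ρ → α  (order 2)
  λ: λ → ρ → κ → α  (order 4)
  δ: δ → α  (order 2)
  θ: θ → α  (order 2)
Elements of order 2: {δ, θ, ρ}.
(Structurally, M here is isomorphic to Z_2 x Z_4.)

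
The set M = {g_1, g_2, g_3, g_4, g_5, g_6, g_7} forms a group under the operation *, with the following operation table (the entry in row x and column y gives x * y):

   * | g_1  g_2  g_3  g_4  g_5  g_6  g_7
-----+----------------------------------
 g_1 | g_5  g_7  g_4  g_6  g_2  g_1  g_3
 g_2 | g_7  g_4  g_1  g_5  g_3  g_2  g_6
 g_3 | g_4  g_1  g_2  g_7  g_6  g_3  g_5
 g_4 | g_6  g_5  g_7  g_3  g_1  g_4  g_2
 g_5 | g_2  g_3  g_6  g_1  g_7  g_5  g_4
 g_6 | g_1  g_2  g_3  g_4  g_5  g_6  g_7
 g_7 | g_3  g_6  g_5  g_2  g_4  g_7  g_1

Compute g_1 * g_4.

g_6

Read row g_1, column g_4: g_1 * g_4 = g_6.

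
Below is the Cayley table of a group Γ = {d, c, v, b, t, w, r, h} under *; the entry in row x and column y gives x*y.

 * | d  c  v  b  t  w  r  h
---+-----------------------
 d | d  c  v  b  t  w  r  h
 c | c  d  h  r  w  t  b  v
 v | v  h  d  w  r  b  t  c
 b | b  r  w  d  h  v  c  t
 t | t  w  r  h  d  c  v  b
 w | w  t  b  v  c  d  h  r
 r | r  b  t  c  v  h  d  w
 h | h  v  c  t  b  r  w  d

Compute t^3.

t^1 = t
t^2 = t*t = d
t^3 = d*t = t

t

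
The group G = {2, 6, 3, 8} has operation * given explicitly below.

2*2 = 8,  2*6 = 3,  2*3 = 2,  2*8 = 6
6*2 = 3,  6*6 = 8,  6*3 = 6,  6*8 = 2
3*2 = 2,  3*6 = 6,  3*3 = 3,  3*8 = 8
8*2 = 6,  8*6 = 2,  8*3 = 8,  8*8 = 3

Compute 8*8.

3

Read row 8, column 8: 8*8 = 3.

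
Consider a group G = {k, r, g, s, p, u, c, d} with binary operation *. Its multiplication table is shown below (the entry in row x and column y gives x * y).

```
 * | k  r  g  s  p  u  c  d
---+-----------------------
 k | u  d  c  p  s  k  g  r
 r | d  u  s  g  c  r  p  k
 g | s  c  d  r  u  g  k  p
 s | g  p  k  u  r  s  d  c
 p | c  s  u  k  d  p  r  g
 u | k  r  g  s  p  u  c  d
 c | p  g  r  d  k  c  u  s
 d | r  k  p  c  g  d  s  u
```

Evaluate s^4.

s^1 = s
s^2 = s * s = u
s^3 = u * s = s
s^4 = s * s = u
(Structurally, G here is isomorphic to the dihedral group D_4.)

u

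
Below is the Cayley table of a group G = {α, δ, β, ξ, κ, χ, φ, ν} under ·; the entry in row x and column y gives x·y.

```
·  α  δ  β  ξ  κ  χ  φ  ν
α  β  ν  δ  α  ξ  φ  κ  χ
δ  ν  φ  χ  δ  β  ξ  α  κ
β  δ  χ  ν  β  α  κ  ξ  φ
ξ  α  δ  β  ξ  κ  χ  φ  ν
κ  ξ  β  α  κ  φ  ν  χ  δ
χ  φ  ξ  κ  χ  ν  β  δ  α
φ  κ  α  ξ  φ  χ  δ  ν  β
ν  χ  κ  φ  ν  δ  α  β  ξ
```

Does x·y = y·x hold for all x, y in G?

Check whether the table is symmetric across its main diagonal.
Every entry (row x, col y) equals the entry (row y, col x), so G is abelian.

Yes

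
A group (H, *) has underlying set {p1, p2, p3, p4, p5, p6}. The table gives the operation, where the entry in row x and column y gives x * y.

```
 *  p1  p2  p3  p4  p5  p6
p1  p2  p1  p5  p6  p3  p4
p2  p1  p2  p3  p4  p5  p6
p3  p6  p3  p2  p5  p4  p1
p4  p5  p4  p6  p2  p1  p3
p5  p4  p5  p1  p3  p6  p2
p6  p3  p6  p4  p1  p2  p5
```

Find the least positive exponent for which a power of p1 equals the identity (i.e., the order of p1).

The identity element is p2 (its row matches the header).
p1^1 = p1
p1^2 = p1 * p1 = p2
The first power of p1 equal to the identity is p1^2, so ord(p1) = 2.

2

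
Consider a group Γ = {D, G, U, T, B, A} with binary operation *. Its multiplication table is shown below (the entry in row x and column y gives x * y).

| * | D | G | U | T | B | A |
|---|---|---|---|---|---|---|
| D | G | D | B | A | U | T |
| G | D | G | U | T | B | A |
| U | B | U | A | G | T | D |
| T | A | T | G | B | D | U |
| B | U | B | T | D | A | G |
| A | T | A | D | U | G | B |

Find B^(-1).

A

First locate the identity: row G matches the header, so G is the identity.
Scan row B for G: B * A = G. Hence B^(-1) = A.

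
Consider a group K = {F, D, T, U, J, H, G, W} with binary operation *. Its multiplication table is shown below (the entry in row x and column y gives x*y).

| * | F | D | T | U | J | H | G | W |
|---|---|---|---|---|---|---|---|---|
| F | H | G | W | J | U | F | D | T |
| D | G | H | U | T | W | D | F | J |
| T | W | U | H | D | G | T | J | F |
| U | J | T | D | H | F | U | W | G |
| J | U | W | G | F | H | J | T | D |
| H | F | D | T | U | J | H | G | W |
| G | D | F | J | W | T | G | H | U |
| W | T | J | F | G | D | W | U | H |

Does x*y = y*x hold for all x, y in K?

Yes

Check whether the table is symmetric across its main diagonal.
Every entry (row x, col y) equals the entry (row y, col x), so K is abelian.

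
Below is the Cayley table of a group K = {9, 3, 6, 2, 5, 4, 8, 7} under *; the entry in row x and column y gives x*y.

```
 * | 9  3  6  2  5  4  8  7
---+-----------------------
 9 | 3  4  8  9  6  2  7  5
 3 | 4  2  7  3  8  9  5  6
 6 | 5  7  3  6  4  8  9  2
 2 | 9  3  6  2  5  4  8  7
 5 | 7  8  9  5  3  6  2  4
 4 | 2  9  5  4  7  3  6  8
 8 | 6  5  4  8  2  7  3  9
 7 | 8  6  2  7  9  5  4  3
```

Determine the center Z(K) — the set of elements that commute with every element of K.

An element z is central iff its row equals its column in the table.
For 9: 9*5 = 6 ≠ 7 = 5*9, so 9 ∉ Z.
Checking each element this way leaves Z(K) = {2, 3}.

{2, 3}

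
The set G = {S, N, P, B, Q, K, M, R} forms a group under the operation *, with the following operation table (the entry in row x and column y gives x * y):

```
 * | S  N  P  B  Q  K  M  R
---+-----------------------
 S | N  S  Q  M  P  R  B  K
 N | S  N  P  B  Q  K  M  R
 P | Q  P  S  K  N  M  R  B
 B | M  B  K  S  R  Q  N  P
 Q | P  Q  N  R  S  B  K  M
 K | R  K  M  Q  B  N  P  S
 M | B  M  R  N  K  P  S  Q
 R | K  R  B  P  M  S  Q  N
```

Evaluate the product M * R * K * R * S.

M * R = Q
Q * K = B
B * R = P
P * S = Q
(Structurally, G here is isomorphic to Z_2 x Z_4.)

Q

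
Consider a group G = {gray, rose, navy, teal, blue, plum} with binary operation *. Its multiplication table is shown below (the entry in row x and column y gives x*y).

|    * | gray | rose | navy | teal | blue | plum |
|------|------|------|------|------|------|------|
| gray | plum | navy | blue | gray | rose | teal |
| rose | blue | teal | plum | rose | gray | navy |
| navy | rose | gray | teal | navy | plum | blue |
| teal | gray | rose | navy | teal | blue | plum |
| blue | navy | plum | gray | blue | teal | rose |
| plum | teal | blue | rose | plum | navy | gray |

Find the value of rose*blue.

gray

Read row rose, column blue: rose*blue = gray.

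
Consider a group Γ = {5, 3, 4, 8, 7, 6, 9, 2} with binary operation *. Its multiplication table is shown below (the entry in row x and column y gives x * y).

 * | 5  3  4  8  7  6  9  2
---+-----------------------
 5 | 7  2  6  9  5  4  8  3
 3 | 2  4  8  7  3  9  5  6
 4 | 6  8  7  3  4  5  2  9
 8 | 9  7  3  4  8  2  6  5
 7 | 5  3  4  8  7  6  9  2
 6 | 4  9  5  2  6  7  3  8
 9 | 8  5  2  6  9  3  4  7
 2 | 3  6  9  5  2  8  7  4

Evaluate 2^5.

2^1 = 2
2^2 = 2 * 2 = 4
2^3 = 4 * 2 = 9
2^4 = 9 * 2 = 7
2^5 = 7 * 2 = 2
(Structurally, Γ here is isomorphic to Z_2 x Z_4.)

2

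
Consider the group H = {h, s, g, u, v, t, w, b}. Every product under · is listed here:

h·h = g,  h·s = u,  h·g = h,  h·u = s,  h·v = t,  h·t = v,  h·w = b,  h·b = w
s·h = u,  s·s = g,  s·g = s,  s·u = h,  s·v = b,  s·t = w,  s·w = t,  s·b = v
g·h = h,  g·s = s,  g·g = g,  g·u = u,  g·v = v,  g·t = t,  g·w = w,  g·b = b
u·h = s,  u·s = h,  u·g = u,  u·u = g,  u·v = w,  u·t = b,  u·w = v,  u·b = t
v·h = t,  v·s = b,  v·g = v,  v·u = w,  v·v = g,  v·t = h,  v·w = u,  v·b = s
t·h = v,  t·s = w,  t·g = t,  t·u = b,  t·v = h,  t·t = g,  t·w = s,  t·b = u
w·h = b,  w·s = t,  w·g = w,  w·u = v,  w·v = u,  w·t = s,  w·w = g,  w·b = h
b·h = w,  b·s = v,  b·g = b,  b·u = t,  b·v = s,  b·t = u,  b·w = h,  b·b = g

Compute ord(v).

The identity element is g (its row matches the header).
v^1 = v
v^2 = v·v = g
The first power of v equal to the identity is v^2, so ord(v) = 2.

2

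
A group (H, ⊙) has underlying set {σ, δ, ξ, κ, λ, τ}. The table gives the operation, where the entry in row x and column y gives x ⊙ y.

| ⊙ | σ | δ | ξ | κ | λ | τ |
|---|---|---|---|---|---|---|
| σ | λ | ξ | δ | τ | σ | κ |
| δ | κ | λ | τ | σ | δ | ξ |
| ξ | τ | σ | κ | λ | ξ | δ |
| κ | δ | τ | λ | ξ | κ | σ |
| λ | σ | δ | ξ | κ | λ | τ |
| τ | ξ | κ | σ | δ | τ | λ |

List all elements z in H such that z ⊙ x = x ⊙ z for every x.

{λ}

An element z is central iff its row equals its column in the table.
For δ: δ ⊙ κ = σ ≠ τ = κ ⊙ δ, so δ ∉ Z.
Checking each element this way leaves Z(H) = {λ}.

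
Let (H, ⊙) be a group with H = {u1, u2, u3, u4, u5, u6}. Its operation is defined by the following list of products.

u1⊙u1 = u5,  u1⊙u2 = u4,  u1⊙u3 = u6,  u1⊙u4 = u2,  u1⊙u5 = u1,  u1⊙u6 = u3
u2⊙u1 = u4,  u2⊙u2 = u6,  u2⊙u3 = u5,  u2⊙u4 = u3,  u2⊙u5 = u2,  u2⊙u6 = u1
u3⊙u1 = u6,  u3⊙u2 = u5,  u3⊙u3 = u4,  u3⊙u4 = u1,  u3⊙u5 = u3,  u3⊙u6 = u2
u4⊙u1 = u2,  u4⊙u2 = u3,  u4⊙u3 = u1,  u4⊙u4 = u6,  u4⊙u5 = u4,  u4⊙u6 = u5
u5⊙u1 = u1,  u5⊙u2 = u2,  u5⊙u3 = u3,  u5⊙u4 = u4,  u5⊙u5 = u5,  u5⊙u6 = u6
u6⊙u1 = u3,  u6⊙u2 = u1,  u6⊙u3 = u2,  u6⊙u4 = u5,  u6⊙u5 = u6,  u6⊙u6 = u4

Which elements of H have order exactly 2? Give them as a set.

Identity is u5. Compute the order of each non-identity element by repeated multiplication:
  u1: u1 → u5  (order 2)
  u2: u2 → u6 → u1 → u4 → u3 → u5  (order 6)
  u3: u3 → u4 → u1 → u6 → u2 → u5  (order 6)
  u4: u4 → u6 → u5  (order 3)
  u6: u6 → u4 → u5  (order 3)
Elements of order 2: {u1}.

{u1}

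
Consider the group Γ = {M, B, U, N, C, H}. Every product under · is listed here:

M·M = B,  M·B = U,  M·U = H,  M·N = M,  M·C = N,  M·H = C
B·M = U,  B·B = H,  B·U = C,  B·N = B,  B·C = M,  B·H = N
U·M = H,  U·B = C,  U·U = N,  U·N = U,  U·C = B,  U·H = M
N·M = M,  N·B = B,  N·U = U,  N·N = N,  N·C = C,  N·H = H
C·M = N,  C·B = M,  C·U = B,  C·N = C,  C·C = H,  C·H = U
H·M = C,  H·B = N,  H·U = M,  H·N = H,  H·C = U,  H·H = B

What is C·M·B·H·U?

U

C·M = N
N·B = B
B·H = N
N·U = U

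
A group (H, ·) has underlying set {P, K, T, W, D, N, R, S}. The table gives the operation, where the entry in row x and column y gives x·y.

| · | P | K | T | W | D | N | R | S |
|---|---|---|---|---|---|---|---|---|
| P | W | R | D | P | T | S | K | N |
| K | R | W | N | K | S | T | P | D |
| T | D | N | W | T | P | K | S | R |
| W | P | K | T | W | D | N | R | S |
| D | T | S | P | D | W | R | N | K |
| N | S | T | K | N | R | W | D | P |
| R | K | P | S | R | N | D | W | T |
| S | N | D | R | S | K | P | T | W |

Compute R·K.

Read row R, column K: R·K = P.

P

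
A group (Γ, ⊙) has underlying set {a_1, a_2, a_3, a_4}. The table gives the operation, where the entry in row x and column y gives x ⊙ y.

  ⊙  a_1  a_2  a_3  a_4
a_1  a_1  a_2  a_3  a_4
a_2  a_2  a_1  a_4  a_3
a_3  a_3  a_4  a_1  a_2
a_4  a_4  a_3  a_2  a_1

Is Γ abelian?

Check whether the table is symmetric across its main diagonal.
Every entry (row x, col y) equals the entry (row y, col x), so Γ is abelian.

Yes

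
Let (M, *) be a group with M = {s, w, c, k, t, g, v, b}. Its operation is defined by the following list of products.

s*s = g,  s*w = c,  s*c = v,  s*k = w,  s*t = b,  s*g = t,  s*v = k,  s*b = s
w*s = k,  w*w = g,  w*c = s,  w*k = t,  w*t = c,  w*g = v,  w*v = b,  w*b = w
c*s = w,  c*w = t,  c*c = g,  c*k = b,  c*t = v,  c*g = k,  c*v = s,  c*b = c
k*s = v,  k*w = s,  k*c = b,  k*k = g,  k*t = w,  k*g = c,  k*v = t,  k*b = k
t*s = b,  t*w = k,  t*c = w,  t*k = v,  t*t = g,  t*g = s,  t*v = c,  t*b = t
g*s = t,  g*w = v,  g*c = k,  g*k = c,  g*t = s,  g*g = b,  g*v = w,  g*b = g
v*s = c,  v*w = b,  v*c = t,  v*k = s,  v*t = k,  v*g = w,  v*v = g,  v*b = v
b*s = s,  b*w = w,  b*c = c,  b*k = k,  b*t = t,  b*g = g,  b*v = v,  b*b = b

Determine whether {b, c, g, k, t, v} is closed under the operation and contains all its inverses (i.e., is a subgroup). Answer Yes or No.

No

g*t = s, which is not in {b, c, g, k, t, v}.
The subset is not closed under *, so it is not a subgroup.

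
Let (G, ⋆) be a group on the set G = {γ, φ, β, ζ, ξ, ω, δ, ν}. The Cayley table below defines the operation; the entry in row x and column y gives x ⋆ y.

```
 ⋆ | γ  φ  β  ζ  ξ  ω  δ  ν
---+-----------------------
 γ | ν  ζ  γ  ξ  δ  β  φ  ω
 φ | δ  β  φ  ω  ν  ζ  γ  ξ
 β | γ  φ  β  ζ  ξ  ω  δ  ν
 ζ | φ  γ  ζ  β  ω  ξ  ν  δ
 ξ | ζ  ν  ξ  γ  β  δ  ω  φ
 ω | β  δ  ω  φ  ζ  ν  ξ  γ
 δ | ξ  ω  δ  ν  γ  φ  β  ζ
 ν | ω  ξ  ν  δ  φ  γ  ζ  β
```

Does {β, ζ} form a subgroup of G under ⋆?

Yes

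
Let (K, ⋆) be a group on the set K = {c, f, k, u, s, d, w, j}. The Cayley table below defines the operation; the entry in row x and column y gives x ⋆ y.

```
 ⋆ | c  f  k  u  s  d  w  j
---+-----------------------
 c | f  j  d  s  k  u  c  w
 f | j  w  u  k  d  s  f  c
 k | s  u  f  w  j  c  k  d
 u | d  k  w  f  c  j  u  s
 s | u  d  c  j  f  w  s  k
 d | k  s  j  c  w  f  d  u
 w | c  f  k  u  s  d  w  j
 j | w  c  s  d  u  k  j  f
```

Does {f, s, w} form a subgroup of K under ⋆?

No

f ⋆ s = d, which is not in {f, s, w}.
The subset is not closed under ⋆, so it is not a subgroup.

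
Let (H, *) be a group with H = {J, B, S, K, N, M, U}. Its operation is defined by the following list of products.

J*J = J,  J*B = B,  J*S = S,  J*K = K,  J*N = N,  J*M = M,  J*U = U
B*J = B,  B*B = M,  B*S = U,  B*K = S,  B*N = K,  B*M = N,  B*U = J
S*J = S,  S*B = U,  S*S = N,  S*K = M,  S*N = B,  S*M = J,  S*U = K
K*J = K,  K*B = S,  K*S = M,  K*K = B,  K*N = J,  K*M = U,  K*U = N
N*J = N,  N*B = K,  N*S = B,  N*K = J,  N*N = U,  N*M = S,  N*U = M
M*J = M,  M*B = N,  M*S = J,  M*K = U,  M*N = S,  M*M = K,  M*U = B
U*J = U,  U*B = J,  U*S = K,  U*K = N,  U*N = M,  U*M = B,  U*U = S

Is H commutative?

Yes

Check whether the table is symmetric across its main diagonal.
Every entry (row x, col y) equals the entry (row y, col x), so H is abelian.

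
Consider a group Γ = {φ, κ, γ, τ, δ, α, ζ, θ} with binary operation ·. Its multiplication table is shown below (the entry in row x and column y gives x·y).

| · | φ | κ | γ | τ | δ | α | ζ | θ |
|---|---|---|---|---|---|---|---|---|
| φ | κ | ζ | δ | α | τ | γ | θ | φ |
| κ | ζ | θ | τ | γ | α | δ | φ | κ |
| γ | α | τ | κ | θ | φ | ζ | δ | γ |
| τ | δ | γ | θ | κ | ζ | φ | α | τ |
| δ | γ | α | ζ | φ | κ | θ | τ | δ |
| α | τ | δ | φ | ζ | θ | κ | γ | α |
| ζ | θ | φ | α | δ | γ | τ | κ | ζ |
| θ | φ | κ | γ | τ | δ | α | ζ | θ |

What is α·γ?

Read row α, column γ: α·γ = φ.

φ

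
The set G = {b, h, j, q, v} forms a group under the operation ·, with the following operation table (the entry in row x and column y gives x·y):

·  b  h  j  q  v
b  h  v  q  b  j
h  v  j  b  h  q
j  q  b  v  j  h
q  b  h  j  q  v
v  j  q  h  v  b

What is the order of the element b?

The identity element is q (its row matches the header).
b^1 = b
b^2 = b·b = h
b^3 = h·b = v
b^4 = v·b = j
b^5 = j·b = q
The first power of b equal to the identity is b^5, so ord(b) = 5.

5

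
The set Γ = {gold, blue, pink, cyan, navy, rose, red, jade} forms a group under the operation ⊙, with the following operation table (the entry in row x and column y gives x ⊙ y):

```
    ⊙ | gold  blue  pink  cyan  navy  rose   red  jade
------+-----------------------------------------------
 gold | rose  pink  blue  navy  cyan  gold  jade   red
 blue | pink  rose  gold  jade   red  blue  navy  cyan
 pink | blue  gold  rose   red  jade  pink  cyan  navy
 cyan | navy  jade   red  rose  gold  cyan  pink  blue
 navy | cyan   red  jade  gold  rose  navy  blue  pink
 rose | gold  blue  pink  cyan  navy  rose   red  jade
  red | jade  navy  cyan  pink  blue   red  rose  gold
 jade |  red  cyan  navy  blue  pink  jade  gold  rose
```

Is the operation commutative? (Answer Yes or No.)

Check whether the table is symmetric across its main diagonal.
Every entry (row x, col y) equals the entry (row y, col x), so Γ is abelian.

Yes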